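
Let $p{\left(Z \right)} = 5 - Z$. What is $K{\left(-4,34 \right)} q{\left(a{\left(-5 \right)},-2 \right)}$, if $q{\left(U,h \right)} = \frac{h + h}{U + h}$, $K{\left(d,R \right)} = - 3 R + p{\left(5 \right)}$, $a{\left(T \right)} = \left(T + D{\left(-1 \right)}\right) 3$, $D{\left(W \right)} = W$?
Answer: $- \frac{102}{5} \approx -20.4$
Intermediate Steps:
$a{\left(T \right)} = -3 + 3 T$ ($a{\left(T \right)} = \left(T - 1\right) 3 = \left(-1 + T\right) 3 = -3 + 3 T$)
$K{\left(d,R \right)} = - 3 R$ ($K{\left(d,R \right)} = - 3 R + \left(5 - 5\right) = - 3 R + 0 = - 3 R$)
$q{\left(U,h \right)} = \frac{2 h}{U + h}$
$K{\left(-4,34 \right)} q{\left(a{\left(-5 \right)},-2 \right)} = \left(-3\right) 34 \cdot 2 \left(-2\right) \frac{1}{\left(-3 + 3 \left(-5\right)\right) - 2} = - 102 \cdot 2 \left(-2\right) \frac{1}{\left(-3 - 15\right) - 2} = - 102 \cdot 2 \left(-2\right) \frac{1}{-18 - 2} = - 102 \cdot 2 \left(-2\right) \frac{1}{-20} = - 102 \cdot 2 \left(-2\right) \left(- \frac{1}{20}\right) = \left(-102\right) \frac{1}{5} = - \frac{102}{5}$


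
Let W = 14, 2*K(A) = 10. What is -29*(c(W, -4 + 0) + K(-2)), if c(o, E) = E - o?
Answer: 377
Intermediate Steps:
K(A) = 5 (K(A) = (1/2)*10 = 5)
-29*(c(W, -4 + 0) + K(-2)) = -29*(((-4 + 0) - 1*14) + 5) = -29*((-4 - 14) + 5) = -29*(-18 + 5) = -29*(-13) = 377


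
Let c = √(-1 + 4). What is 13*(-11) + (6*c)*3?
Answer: -143 + 18*√3 ≈ -111.82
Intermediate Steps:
c = √3 ≈ 1.7320
13*(-11) + (6*c)*3 = 13*(-11) + (6*√3)*3 = -143 + 18*√3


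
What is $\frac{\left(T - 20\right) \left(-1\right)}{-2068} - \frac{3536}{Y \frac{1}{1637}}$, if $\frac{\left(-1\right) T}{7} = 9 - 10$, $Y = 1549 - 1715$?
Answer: $\frac{5985237609}{171644} \approx 34870.0$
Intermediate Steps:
$Y = -166$
$T = 7$ ($T = - 7 \left(9 - 10\right) = \left(-7\right) \left(-1\right) = 7$)
$\frac{\left(T - 20\right) \left(-1\right)}{-2068} - \frac{3536}{Y \frac{1}{1637}} = \frac{\left(7 - 20\right) \left(-1\right)}{-2068} - \frac{3536}{\left(-166\right) \frac{1}{1637}} = \left(-13\right) \left(-1\right) \left(- \frac{1}{2068}\right) - \frac{3536}{\left(-166\right) \frac{1}{1637}} = 13 \left(- \frac{1}{2068}\right) - \frac{3536}{- \frac{166}{1637}} = - \frac{13}{2068} - - \frac{2894216}{83} = - \frac{13}{2068} + \frac{2894216}{83} = \frac{5985237609}{171644}$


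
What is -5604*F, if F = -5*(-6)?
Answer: -168120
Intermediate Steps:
F = 30
-5604*F = -5604*30 = -168120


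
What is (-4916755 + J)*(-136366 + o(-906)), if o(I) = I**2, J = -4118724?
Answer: -6184514311130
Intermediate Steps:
(-4916755 + J)*(-136366 + o(-906)) = (-4916755 - 4118724)*(-136366 + (-906)**2) = -9035479*(-136366 + 820836) = -9035479*684470 = -6184514311130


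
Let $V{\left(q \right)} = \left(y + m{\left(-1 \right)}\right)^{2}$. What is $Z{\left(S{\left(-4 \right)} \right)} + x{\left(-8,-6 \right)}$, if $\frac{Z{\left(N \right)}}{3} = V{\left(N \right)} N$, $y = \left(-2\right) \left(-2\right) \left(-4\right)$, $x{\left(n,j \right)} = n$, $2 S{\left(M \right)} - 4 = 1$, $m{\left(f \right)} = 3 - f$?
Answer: $1072$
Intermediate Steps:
$S{\left(M \right)} = \frac{5}{2}$ ($S{\left(M \right)} = 2 + \frac{1}{2} \cdot 1 = 2 + \frac{1}{2} = \frac{5}{2}$)
$y = -16$ ($y = 4 \left(-4\right) = -16$)
$V{\left(q \right)} = 144$ ($V{\left(q \right)} = \left(-16 + \left(3 - -1\right)\right)^{2} = \left(-16 + \left(3 + 1\right)\right)^{2} = \left(-16 + 4\right)^{2} = \left(-12\right)^{2} = 144$)
$Z{\left(N \right)} = 432 N$ ($Z{\left(N \right)} = 3 \cdot 144 N = 432 N$)
$Z{\left(S{\left(-4 \right)} \right)} + x{\left(-8,-6 \right)} = 432 \cdot \frac{5}{2} - 8 = 1080 - 8 = 1072$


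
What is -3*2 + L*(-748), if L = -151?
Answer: 112942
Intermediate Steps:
-3*2 + L*(-748) = -3*2 - 151*(-748) = -6 + 112948 = 112942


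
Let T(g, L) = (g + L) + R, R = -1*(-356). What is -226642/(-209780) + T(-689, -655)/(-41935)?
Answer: 971149491/879712430 ≈ 1.1039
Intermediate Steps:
R = 356
T(g, L) = 356 + L + g (T(g, L) = (g + L) + 356 = (L + g) + 356 = 356 + L + g)
-226642/(-209780) + T(-689, -655)/(-41935) = -226642/(-209780) + (356 - 655 - 689)/(-41935) = -226642*(-1/209780) - 988*(-1/41935) = 113321/104890 + 988/41935 = 971149491/879712430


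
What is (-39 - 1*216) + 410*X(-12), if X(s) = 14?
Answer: 5485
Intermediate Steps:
(-39 - 1*216) + 410*X(-12) = (-39 - 1*216) + 410*14 = (-39 - 216) + 5740 = -255 + 5740 = 5485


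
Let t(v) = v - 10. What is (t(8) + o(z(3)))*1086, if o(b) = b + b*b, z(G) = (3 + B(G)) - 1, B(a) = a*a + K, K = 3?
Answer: 225888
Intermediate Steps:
B(a) = 3 + a² (B(a) = a*a + 3 = a² + 3 = 3 + a²)
t(v) = -10 + v
z(G) = 5 + G² (z(G) = (3 + (3 + G²)) - 1 = (6 + G²) - 1 = 5 + G²)
o(b) = b + b²
(t(8) + o(z(3)))*1086 = ((-10 + 8) + (5 + 3²)*(1 + (5 + 3²)))*1086 = (-2 + (5 + 9)*(1 + (5 + 9)))*1086 = (-2 + 14*(1 + 14))*1086 = (-2 + 14*15)*1086 = (-2 + 210)*1086 = 208*1086 = 225888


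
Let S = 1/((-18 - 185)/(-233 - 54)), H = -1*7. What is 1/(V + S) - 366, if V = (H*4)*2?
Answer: -579407/1583 ≈ -366.02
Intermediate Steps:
H = -7
S = 41/29 (S = 1/(-203/(-287)) = 1/(-203*(-1/287)) = 1/(29/41) = 41/29 ≈ 1.4138)
V = -56 (V = -7*4*2 = -28*2 = -56)
1/(V + S) - 366 = 1/(-56 + 41/29) - 366 = 1/(-1583/29) - 366 = -29/1583 - 366 = -579407/1583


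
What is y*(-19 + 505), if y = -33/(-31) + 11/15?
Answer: 135432/155 ≈ 873.75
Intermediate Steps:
y = 836/465 (y = -33*(-1/31) + 11*(1/15) = 33/31 + 11/15 = 836/465 ≈ 1.7978)
y*(-19 + 505) = 836*(-19 + 505)/465 = (836/465)*486 = 135432/155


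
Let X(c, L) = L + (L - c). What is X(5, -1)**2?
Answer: 49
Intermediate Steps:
X(c, L) = -c + 2*L
X(5, -1)**2 = (-1*5 + 2*(-1))**2 = (-5 - 2)**2 = (-7)**2 = 49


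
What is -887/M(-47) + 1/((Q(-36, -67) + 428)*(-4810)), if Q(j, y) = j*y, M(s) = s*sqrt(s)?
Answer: -1/13660400 - 887*I*sqrt(47)/2209 ≈ -7.3204e-8 - 2.7528*I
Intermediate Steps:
M(s) = s**(3/2)
-887/M(-47) + 1/((Q(-36, -67) + 428)*(-4810)) = -887*I*sqrt(47)/2209 + 1/((-36*(-67) + 428)*(-4810)) = -887*I*sqrt(47)/2209 - 1/4810/(2412 + 428) = -887*I*sqrt(47)/2209 - 1/4810/2840 = -887*I*sqrt(47)/2209 + (1/2840)*(-1/4810) = -887*I*sqrt(47)/2209 - 1/13660400 = -1/13660400 - 887*I*sqrt(47)/2209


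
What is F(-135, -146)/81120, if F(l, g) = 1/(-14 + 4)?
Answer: -1/811200 ≈ -1.2327e-6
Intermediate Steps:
F(l, g) = -⅒ (F(l, g) = 1/(-10) = -⅒)
F(-135, -146)/81120 = -⅒/81120 = -⅒*1/81120 = -1/811200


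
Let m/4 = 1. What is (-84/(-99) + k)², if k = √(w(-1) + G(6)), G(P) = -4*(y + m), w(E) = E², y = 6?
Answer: -41687/1089 + 56*I*√39/33 ≈ -38.28 + 10.598*I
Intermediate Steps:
m = 4 (m = 4*1 = 4)
G(P) = -40 (G(P) = -4*(6 + 4) = -4*10 = -40)
k = I*√39 (k = √((-1)² - 40) = √(1 - 40) = √(-39) = I*√39 ≈ 6.245*I)
(-84/(-99) + k)² = (-84/(-99) + I*√39)² = (-84*(-1/99) + I*√39)² = (28/33 + I*√39)²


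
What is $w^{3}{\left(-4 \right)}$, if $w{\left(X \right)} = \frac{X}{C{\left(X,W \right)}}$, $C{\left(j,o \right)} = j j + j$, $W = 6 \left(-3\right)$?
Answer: $- \frac{1}{27} \approx -0.037037$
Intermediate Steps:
$W = -18$
$C{\left(j,o \right)} = j + j^{2}$ ($C{\left(j,o \right)} = j^{2} + j = j + j^{2}$)
$w{\left(X \right)} = \frac{1}{1 + X}$ ($w{\left(X \right)} = \frac{X}{X \left(1 + X\right)} = X \frac{1}{X \left(1 + X\right)} = \frac{1}{1 + X}$)
$w^{3}{\left(-4 \right)} = \left(\frac{1}{1 - 4}\right)^{3} = \left(\frac{1}{-3}\right)^{3} = \left(- \frac{1}{3}\right)^{3} = - \frac{1}{27}$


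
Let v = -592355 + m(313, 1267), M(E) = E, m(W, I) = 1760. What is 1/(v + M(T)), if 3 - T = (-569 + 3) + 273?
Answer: -1/590299 ≈ -1.6941e-6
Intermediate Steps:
T = 296 (T = 3 - ((-569 + 3) + 273) = 3 - (-566 + 273) = 3 - 1*(-293) = 3 + 293 = 296)
v = -590595 (v = -592355 + 1760 = -590595)
1/(v + M(T)) = 1/(-590595 + 296) = 1/(-590299) = -1/590299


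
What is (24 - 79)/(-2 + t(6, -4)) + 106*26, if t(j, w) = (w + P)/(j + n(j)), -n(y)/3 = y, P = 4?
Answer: 5567/2 ≈ 2783.5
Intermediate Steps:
n(y) = -3*y
t(j, w) = -(4 + w)/(2*j) (t(j, w) = (w + 4)/(j - 3*j) = (4 + w)/((-2*j)) = (4 + w)*(-1/(2*j)) = -(4 + w)/(2*j))
(24 - 79)/(-2 + t(6, -4)) + 106*26 = (24 - 79)/(-2 + (1/2)*(-4 - 1*(-4))/6) + 106*26 = -55/(-2 + (1/2)*(1/6)*(-4 + 4)) + 2756 = -55/(-2 + (1/2)*(1/6)*0) + 2756 = -55/(-2 + 0) + 2756 = -55/(-2) + 2756 = -55*(-1/2) + 2756 = 55/2 + 2756 = 5567/2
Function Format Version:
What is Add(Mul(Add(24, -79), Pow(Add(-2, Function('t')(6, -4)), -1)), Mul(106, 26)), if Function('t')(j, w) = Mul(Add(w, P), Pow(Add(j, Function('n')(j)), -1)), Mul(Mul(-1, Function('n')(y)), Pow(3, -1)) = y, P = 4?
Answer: Rational(5567, 2) ≈ 2783.5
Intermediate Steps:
Function('n')(y) = Mul(-3, y)
Function('t')(j, w) = Mul(Rational(-1, 2), Pow(j, -1), Add(4, w)) (Function('t')(j, w) = Mul(Add(w, 4), Pow(Add(j, Mul(-3, j)), -1)) = Mul(Add(4, w), Pow(Mul(-2, j), -1)) = Mul(Add(4, w), Mul(Rational(-1, 2), Pow(j, -1))) = Mul(Rational(-1, 2), Pow(j, -1), Add(4, w)))
Add(Mul(Add(24, -79), Pow(Add(-2, Function('t')(6, -4)), -1)), Mul(106, 26)) = Add(Mul(Add(24, -79), Pow(Add(-2, Mul(Rational(1, 2), Pow(6, -1), Add(-4, Mul(-1, -4)))), -1)), Mul(106, 26)) = Add(Mul(-55, Pow(Add(-2, Mul(Rational(1, 2), Rational(1, 6), Add(-4, 4))), -1)), 2756) = Add(Mul(-55, Pow(Add(-2, Mul(Rational(1, 2), Rational(1, 6), 0)), -1)), 2756) = Add(Mul(-55, Pow(Add(-2, 0), -1)), 2756) = Add(Mul(-55, Pow(-2, -1)), 2756) = Add(Mul(-55, Rational(-1, 2)), 2756) = Add(Rational(55, 2), 2756) = Rational(5567, 2)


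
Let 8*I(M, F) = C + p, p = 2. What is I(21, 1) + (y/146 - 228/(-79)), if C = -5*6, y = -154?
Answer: -19247/11534 ≈ -1.6687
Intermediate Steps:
C = -30
I(M, F) = -7/2 (I(M, F) = (-30 + 2)/8 = (1/8)*(-28) = -7/2)
I(21, 1) + (y/146 - 228/(-79)) = -7/2 + (-154/146 - 228/(-79)) = -7/2 + (-154*1/146 - 228*(-1/79)) = -7/2 + (-77/73 + 228/79) = -7/2 + 10561/5767 = -19247/11534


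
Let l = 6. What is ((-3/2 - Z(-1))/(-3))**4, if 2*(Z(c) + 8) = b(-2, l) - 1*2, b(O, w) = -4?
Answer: 130321/1296 ≈ 100.56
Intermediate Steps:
Z(c) = -11 (Z(c) = -8 + (-4 - 1*2)/2 = -8 + (-4 - 2)/2 = -8 + (1/2)*(-6) = -8 - 3 = -11)
((-3/2 - Z(-1))/(-3))**4 = ((-3/2 - 1*(-11))/(-3))**4 = ((-3*1/2 + 11)*(-1/3))**4 = ((-3/2 + 11)*(-1/3))**4 = ((19/2)*(-1/3))**4 = (-19/6)**4 = 130321/1296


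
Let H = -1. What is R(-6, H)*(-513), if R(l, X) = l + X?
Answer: 3591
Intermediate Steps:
R(l, X) = X + l
R(-6, H)*(-513) = (-1 - 6)*(-513) = -7*(-513) = 3591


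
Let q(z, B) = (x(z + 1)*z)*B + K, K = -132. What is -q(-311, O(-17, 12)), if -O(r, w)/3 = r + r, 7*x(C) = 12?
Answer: 381588/7 ≈ 54513.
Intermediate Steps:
x(C) = 12/7 (x(C) = (⅐)*12 = 12/7)
O(r, w) = -6*r (O(r, w) = -3*(r + r) = -6*r)
q(z, B) = -132 + 12*B*z/7 (q(z, B) = (12*z/7)*B - 132 = 12*B*z/7 - 132 = -132 + 12*B*z/7)
-q(-311, O(-17, 12)) = -(-132 + (12/7)*(-6*(-17))*(-311)) = -(-132 + (12/7)*102*(-311)) = -(-132 - 380664/7) = -1*(-381588/7) = 381588/7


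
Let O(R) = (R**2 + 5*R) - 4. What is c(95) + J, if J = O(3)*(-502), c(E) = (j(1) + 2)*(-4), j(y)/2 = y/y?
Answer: -10056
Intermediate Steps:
O(R) = -4 + R**2 + 5*R
j(y) = 2 (j(y) = 2*(y/y) = 2*1 = 2)
c(E) = -16 (c(E) = (2 + 2)*(-4) = 4*(-4) = -16)
J = -10040 (J = (-4 + 3**2 + 5*3)*(-502) = (-4 + 9 + 15)*(-502) = 20*(-502) = -10040)
c(95) + J = -16 - 10040 = -10056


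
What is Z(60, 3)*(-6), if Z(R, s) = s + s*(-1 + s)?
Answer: -54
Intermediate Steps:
Z(60, 3)*(-6) = 3²*(-6) = 9*(-6) = -54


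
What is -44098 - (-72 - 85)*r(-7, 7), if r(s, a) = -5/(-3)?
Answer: -131509/3 ≈ -43836.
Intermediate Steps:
r(s, a) = 5/3 (r(s, a) = -5*(-1/3) = 5/3)
-44098 - (-72 - 85)*r(-7, 7) = -44098 - (-72 - 85)*5/3 = -44098 - (-157)*5/3 = -44098 - 1*(-785/3) = -44098 + 785/3 = -131509/3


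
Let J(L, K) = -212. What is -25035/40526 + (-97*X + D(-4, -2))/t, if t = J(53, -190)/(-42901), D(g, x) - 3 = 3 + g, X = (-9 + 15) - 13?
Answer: 591992664093/4295756 ≈ 1.3781e+5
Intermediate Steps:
X = -7 (X = 6 - 13 = -7)
D(g, x) = 6 + g (D(g, x) = 3 + (3 + g) = 6 + g)
t = 212/42901 (t = -212/(-42901) = -212*(-1/42901) = 212/42901 ≈ 0.0049416)
-25035/40526 + (-97*X + D(-4, -2))/t = -25035/40526 + (-97*(-7) + (6 - 4))/(212/42901) = -25035*1/40526 + (679 + 2)*(42901/212) = -25035/40526 + 681*(42901/212) = -25035/40526 + 29215581/212 = 591992664093/4295756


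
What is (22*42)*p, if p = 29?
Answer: 26796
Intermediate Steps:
(22*42)*p = (22*42)*29 = 924*29 = 26796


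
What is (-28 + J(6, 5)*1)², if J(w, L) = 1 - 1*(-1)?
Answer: 676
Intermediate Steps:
J(w, L) = 2 (J(w, L) = 1 + 1 = 2)
(-28 + J(6, 5)*1)² = (-28 + 2*1)² = (-28 + 2)² = (-26)² = 676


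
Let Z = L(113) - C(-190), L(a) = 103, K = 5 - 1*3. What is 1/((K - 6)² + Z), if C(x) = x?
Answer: 1/309 ≈ 0.0032362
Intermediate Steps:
K = 2 (K = 5 - 3 = 2)
Z = 293 (Z = 103 - 1*(-190) = 103 + 190 = 293)
1/((K - 6)² + Z) = 1/((2 - 6)² + 293) = 1/((-4)² + 293) = 1/(16 + 293) = 1/309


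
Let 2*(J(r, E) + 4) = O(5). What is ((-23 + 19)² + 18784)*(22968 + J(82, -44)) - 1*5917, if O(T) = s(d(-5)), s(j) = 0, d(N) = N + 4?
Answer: 431717283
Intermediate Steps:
d(N) = 4 + N
O(T) = 0
J(r, E) = -4 (J(r, E) = -4 + (½)*0 = -4 + 0 = -4)
((-23 + 19)² + 18784)*(22968 + J(82, -44)) - 1*5917 = ((-23 + 19)² + 18784)*(22968 - 4) - 1*5917 = ((-4)² + 18784)*22964 - 5917 = (16 + 18784)*22964 - 5917 = 18800*22964 - 5917 = 431723200 - 5917 = 431717283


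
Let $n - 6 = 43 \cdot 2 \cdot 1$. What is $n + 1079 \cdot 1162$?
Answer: $1253890$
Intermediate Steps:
$n = 92$ ($n = 6 + 43 \cdot 2 \cdot 1 = 6 + 43 \cdot 2 = 6 + 86 = 92$)
$n + 1079 \cdot 1162 = 92 + 1079 \cdot 1162 = 92 + 1253798 = 1253890$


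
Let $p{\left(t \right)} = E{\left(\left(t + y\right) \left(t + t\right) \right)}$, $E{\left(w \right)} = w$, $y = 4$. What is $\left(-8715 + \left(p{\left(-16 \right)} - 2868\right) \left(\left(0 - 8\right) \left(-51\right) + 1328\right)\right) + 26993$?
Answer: $-4293946$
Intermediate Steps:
$p{\left(t \right)} = 2 t \left(4 + t\right)$ ($p{\left(t \right)} = \left(t + 4\right) \left(t + t\right) = \left(4 + t\right) 2 t = 2 t \left(4 + t\right)$)
$\left(-8715 + \left(p{\left(-16 \right)} - 2868\right) \left(\left(0 - 8\right) \left(-51\right) + 1328\right)\right) + 26993 = \left(-8715 + \left(2 \left(-16\right) \left(4 - 16\right) - 2868\right) \left(\left(0 - 8\right) \left(-51\right) + 1328\right)\right) + 26993 = \left(-8715 + \left(2 \left(-16\right) \left(-12\right) - 2868\right) \left(\left(-8\right) \left(-51\right) + 1328\right)\right) + 26993 = \left(-8715 + \left(384 - 2868\right) \left(408 + 1328\right)\right) + 26993 = \left(-8715 - 4312224\right) + 26993 = -4320939 + 26993 = -4293946$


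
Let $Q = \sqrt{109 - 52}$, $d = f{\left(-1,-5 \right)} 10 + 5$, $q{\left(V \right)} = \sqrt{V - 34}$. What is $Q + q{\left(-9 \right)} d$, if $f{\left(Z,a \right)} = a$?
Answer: $\sqrt{57} - 45 i \sqrt{43} \approx 7.5498 - 295.08 i$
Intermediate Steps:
$q{\left(V \right)} = \sqrt{-34 + V}$
$d = -45$ ($d = \left(-5\right) 10 + 5 = -50 + 5 = -45$)
$Q = \sqrt{57} \approx 7.5498$
$Q + q{\left(-9 \right)} d = \sqrt{57} + \sqrt{-34 - 9} \left(-45\right) = \sqrt{57} + \sqrt{-43} \left(-45\right) = \sqrt{57} + i \sqrt{43} \left(-45\right) = \sqrt{57} - 45 i \sqrt{43}$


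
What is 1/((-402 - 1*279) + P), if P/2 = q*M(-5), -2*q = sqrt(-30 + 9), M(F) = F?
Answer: -227/154762 - 5*I*sqrt(21)/464286 ≈ -0.0014668 - 4.9351e-5*I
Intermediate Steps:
q = -I*sqrt(21)/2 (q = -sqrt(-30 + 9)/2 = -I*sqrt(21)/2 ≈ -2.2913*I)
P = 5*I*sqrt(21) (P = 2*(-I*sqrt(21)/2*(-5)) = 2*(5*I*sqrt(21)/2) = 5*I*sqrt(21) ≈ 22.913*I)
1/((-402 - 1*279) + P) = 1/((-402 - 1*279) + 5*I*sqrt(21)) = 1/((-402 - 279) + 5*I*sqrt(21)) = 1/(-681 + 5*I*sqrt(21))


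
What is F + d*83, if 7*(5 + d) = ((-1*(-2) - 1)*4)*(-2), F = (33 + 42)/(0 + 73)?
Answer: -260012/511 ≈ -508.83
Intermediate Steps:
F = 75/73 ≈ 1.0274
d = -43/7 (d = -5 + (((-1*(-2) - 1)*4)*(-2))/7 = -5 + (((2 - 1)*4)*(-2))/7 = -5 + ((1*4)*(-2))/7 = -5 + (4*(-2))/7 = -5 + (⅐)*(-8) = -5 - 8/7 = -43/7 ≈ -6.1429)
F + d*83 = 75/73 - 43/7*83 = 75/73 - 3569/7 = -260012/511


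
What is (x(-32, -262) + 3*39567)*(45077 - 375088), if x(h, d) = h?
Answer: -39162075359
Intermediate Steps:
(x(-32, -262) + 3*39567)*(45077 - 375088) = (-32 + 3*39567)*(45077 - 375088) = (-32 + 118701)*(-330011) = 118669*(-330011) = -39162075359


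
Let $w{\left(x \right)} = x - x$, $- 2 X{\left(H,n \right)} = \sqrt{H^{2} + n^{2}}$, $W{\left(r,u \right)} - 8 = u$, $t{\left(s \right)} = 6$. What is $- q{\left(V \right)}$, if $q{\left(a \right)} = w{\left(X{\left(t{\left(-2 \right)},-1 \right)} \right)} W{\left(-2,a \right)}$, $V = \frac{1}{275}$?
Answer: $0$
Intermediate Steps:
$W{\left(r,u \right)} = 8 + u$
$V = \frac{1}{275} \approx 0.0036364$
$X{\left(H,n \right)} = - \frac{\sqrt{H^{2} + n^{2}}}{2}$
$w{\left(x \right)} = 0$
$q{\left(a \right)} = 0$ ($q{\left(a \right)} = 0 \left(8 + a\right) = 0$)
$- q{\left(V \right)} = \left(-1\right) 0 = 0$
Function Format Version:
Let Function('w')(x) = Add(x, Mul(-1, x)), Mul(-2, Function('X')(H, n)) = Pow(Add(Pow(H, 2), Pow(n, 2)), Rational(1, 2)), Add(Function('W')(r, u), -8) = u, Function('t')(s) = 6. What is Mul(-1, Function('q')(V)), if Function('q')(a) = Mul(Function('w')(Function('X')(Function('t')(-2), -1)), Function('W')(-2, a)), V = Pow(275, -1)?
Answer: 0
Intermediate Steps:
Function('W')(r, u) = Add(8, u)
V = Rational(1, 275) ≈ 0.0036364
Function('X')(H, n) = Mul(Rational(-1, 2), Pow(Add(Pow(H, 2), Pow(n, 2)), Rational(1, 2)))
Function('w')(x) = 0
Function('q')(a) = 0 (Function('q')(a) = Mul(0, Add(8, a)) = 0)
Mul(-1, Function('q')(V)) = Mul(-1, 0) = 0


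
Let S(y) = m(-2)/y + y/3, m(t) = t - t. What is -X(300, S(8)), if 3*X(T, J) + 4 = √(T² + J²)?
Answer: 4/3 - 4*√50629/9 ≈ -98.671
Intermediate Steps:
m(t) = 0
S(y) = y/3 (S(y) = 0/y + y/3 = 0 + y*(⅓) = 0 + y/3 = y/3)
X(T, J) = -4/3 + √(J² + T²)/3 (X(T, J) = -4/3 + √(T² + J²)/3 = -4/3 + √(J² + T²)/3)
-X(300, S(8)) = -(-4/3 + √(((⅓)*8)² + 300²)/3) = -(-4/3 + √((8/3)² + 90000)/3) = -(-4/3 + √(64/9 + 90000)/3) = -(-4/3 + √(810064/9)/3) = -(-4/3 + (4*√50629/3)/3) = -(-4/3 + 4*√50629/9) = 4/3 - 4*√50629/9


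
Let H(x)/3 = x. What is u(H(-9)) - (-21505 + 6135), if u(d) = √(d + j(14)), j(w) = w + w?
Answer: 15371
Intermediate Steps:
j(w) = 2*w
H(x) = 3*x
u(d) = √(28 + d) (u(d) = √(d + 2*14) = √(d + 28) = √(28 + d))
u(H(-9)) - (-21505 + 6135) = √(28 + 3*(-9)) - (-21505 + 6135) = √(28 - 27) - 1*(-15370) = √1 + 15370 = 1 + 15370 = 15371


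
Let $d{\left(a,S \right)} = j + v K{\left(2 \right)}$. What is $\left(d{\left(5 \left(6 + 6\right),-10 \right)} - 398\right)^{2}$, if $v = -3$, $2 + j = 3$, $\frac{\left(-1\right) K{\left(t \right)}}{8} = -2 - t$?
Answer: $243049$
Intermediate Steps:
$K{\left(t \right)} = 16 + 8 t$ ($K{\left(t \right)} = - 8 \left(-2 - t\right) = 16 + 8 t$)
$j = 1$ ($j = -2 + 3 = 1$)
$d{\left(a,S \right)} = -95$ ($d{\left(a,S \right)} = 1 - 3 \left(16 + 8 \cdot 2\right) = 1 - 3 \left(16 + 16\right) = 1 - 96 = -95$)
$\left(d{\left(5 \left(6 + 6\right),-10 \right)} - 398\right)^{2} = \left(-95 - 398\right)^{2} = \left(-493\right)^{2} = 243049$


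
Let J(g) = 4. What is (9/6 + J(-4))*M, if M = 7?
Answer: 77/2 ≈ 38.500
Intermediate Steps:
(9/6 + J(-4))*M = (9/6 + 4)*7 = (9*(1/6) + 4)*7 = (3/2 + 4)*7 = (11/2)*7 = 77/2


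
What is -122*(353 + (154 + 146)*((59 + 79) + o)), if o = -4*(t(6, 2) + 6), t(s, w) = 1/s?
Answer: -4191066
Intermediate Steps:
t(s, w) = 1/s
o = -74/3 (o = -4*(1/6 + 6) = -4*37/6 = -74/3 ≈ -24.667)
-122*(353 + (154 + 146)*((59 + 79) + o)) = -122*(353 + (154 + 146)*((59 + 79) - 74/3)) = -122*(353 + 300*(138 - 74/3)) = -122*(353 + 300*(340/3)) = -122*(353 + 34000) = -122*34353 = -4191066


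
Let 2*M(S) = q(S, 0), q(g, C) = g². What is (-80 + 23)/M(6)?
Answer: -19/6 ≈ -3.1667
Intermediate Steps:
M(S) = S²/2
(-80 + 23)/M(6) = (-80 + 23)/(((½)*6²)) = -57/((½)*36) = -57/18 = (1/18)*(-57) = -19/6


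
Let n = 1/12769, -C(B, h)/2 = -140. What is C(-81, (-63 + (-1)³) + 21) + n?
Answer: 3575321/12769 ≈ 280.00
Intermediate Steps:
C(B, h) = 280 (C(B, h) = -2*(-140) = 280)
n = 1/12769 ≈ 7.8315e-5
C(-81, (-63 + (-1)³) + 21) + n = 280 + 1/12769 = 3575321/12769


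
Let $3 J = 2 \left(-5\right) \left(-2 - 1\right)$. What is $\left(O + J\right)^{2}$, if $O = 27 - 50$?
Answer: $169$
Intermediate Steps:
$O = -23$
$J = 10$ ($J = \frac{2 \left(-5\right) \left(-2 - 1\right)}{3} = \frac{\left(-10\right) \left(-3\right)}{3} = \frac{1}{3} \cdot 30 = 10$)
$\left(O + J\right)^{2} = \left(-23 + 10\right)^{2} = \left(-13\right)^{2} = 169$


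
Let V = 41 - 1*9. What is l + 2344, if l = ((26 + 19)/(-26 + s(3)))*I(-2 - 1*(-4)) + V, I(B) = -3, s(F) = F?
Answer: 54783/23 ≈ 2381.9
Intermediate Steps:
V = 32 (V = 41 - 9 = 32)
l = 871/23 (l = ((26 + 19)/(-26 + 3))*(-3) + 32 = (45/(-23))*(-3) + 32 = (45*(-1/23))*(-3) + 32 = -45/23*(-3) + 32 = 135/23 + 32 = 871/23 ≈ 37.870)
l + 2344 = 871/23 + 2344 = 54783/23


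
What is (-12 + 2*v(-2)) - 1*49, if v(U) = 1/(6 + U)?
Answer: -121/2 ≈ -60.500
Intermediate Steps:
(-12 + 2*v(-2)) - 1*49 = (-12 + 2/(6 - 2)) - 1*49 = (-12 + 2/4) - 49 = (-12 + 2*(¼)) - 49 = (-12 + ½) - 49 = -23/2 - 49 = -121/2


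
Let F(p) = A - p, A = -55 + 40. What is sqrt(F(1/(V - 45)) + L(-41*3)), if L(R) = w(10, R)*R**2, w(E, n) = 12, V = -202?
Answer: 2*sqrt(2768786761)/247 ≈ 426.07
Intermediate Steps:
A = -15
F(p) = -15 - p
L(R) = 12*R**2
sqrt(F(1/(V - 45)) + L(-41*3)) = sqrt((-15 - 1/(-202 - 45)) + 12*(-41*3)**2) = sqrt((-15 - 1/(-247)) + 12*(-123)**2) = sqrt((-15 - 1*(-1/247)) + 12*15129) = sqrt((-15 + 1/247) + 181548) = sqrt(-3704/247 + 181548) = sqrt(44838652/247) = 2*sqrt(2768786761)/247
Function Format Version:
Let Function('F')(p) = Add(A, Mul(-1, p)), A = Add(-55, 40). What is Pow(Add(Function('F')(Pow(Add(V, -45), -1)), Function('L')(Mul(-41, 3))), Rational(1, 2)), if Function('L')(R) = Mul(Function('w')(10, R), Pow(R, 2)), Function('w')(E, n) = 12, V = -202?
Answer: Mul(Rational(2, 247), Pow(2768786761, Rational(1, 2))) ≈ 426.07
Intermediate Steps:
A = -15
Function('F')(p) = Add(-15, Mul(-1, p))
Function('L')(R) = Mul(12, Pow(R, 2))
Pow(Add(Function('F')(Pow(Add(V, -45), -1)), Function('L')(Mul(-41, 3))), Rational(1, 2)) = Pow(Add(Add(-15, Mul(-1, Pow(Add(-202, -45), -1))), Mul(12, Pow(Mul(-41, 3), 2))), Rational(1, 2)) = Pow(Add(Add(-15, Mul(-1, Pow(-247, -1))), Mul(12, Pow(-123, 2))), Rational(1, 2)) = Pow(Add(Add(-15, Mul(-1, Rational(-1, 247))), Mul(12, 15129)), Rational(1, 2)) = Pow(Add(Add(-15, Rational(1, 247)), 181548), Rational(1, 2)) = Pow(Add(Rational(-3704, 247), 181548), Rational(1, 2)) = Pow(Rational(44838652, 247), Rational(1, 2)) = Mul(Rational(2, 247), Pow(2768786761, Rational(1, 2)))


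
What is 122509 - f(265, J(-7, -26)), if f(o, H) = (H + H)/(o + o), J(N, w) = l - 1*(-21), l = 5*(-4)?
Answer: 32464884/265 ≈ 1.2251e+5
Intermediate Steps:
l = -20
J(N, w) = 1 (J(N, w) = -20 - 1*(-21) = -20 + 21 = 1)
f(o, H) = H/o (f(o, H) = (2*H)/((2*o)) = (2*H)*(1/(2*o)) = H/o)
122509 - f(265, J(-7, -26)) = 122509 - 1/265 = 32464884/265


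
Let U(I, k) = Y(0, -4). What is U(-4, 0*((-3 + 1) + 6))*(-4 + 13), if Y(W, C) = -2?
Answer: -18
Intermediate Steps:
U(I, k) = -2
U(-4, 0*((-3 + 1) + 6))*(-4 + 13) = -2*(-4 + 13) = -2*9 = -18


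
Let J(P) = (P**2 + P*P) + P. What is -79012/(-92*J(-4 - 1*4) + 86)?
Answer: 39506/5477 ≈ 7.2131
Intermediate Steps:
J(P) = P + 2*P**2 (J(P) = (P**2 + P**2) + P = 2*P**2 + P = P + 2*P**2)
-79012/(-92*J(-4 - 1*4) + 86) = -79012/(-92*(-4 - 1*4)*(1 + 2*(-4 - 1*4)) + 86) = -79012/(-92*(-4 - 4)*(1 + 2*(-4 - 4)) + 86) = -79012/(-(-736)*(1 + 2*(-8)) + 86) = -79012/(-(-736)*(1 - 16) + 86) = -79012/(-(-736)*(-15) + 86) = -79012/(-92*120 + 86) = -79012/(-11040 + 86) = -79012/(-10954) = -79012*(-1/10954) = 39506/5477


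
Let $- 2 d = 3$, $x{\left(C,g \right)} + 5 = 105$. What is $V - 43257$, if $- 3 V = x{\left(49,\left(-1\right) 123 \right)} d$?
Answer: $-43207$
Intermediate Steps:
$x{\left(C,g \right)} = 100$ ($x{\left(C,g \right)} = -5 + 105 = 100$)
$d = - \frac{3}{2}$ ($d = \left(- \frac{1}{2}\right) 3 = - \frac{3}{2} \approx -1.5$)
$V = 50$ ($V = - \frac{100 \left(- \frac{3}{2}\right)}{3} = \left(- \frac{1}{3}\right) \left(-150\right) = 50$)
$V - 43257 = 50 - 43257 = -43207$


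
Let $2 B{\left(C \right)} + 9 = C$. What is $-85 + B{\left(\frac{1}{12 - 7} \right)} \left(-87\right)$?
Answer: $\frac{1489}{5} \approx 297.8$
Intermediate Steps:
$B{\left(C \right)} = - \frac{9}{2} + \frac{C}{2}$
$-85 + B{\left(\frac{1}{12 - 7} \right)} \left(-87\right) = -85 + \left(- \frac{9}{2} + \frac{1}{2 \left(12 - 7\right)}\right) \left(-87\right) = -85 + \left(- \frac{9}{2} + \frac{1}{2 \cdot 5}\right) \left(-87\right) = -85 + \left(- \frac{9}{2} + \frac{1}{2} \cdot \frac{1}{5}\right) \left(-87\right) = -85 + \left(- \frac{9}{2} + \frac{1}{10}\right) \left(-87\right) = -85 - - \frac{1914}{5} = -85 + \frac{1914}{5} = \frac{1489}{5}$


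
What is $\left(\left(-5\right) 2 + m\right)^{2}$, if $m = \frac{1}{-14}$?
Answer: $\frac{19881}{196} \approx 101.43$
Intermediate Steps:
$m = - \frac{1}{14} \approx -0.071429$
$\left(\left(-5\right) 2 + m\right)^{2} = \left(\left(-5\right) 2 - \frac{1}{14}\right)^{2} = \left(-10 - \frac{1}{14}\right)^{2} = \left(- \frac{141}{14}\right)^{2} = \frac{19881}{196}$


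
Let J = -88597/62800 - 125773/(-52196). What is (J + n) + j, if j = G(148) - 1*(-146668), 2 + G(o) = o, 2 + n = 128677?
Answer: 225757772884647/819477200 ≈ 2.7549e+5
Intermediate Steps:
n = 128675 (n = -2 + 128677 = 128675)
J = 818533847/819477200 (J = -88597*1/62800 - 125773*(-1/52196) = -88597/62800 + 125773/52196 = 818533847/819477200 ≈ 0.99885)
G(o) = -2 + o
j = 146814 (j = (-2 + 148) - 1*(-146668) = 146 + 146668 = 146814)
(J + n) + j = (818533847/819477200 + 128675) + 146814 = 105447047243847/819477200 + 146814 = 225757772884647/819477200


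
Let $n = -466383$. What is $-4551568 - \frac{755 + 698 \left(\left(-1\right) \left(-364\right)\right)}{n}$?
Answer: $- \frac{2122773683717}{466383} \approx -4.5516 \cdot 10^{6}$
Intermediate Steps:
$-4551568 - \frac{755 + 698 \left(\left(-1\right) \left(-364\right)\right)}{n} = -4551568 - \frac{755 + 698 \left(\left(-1\right) \left(-364\right)\right)}{-466383} = -4551568 - \left(755 + 698 \cdot 364\right) \left(- \frac{1}{466383}\right) = -4551568 - \left(755 + 254072\right) \left(- \frac{1}{466383}\right) = -4551568 - 254827 \left(- \frac{1}{466383}\right) = -4551568 - - \frac{254827}{466383} = -4551568 + \frac{254827}{466383} = - \frac{2122773683717}{466383}$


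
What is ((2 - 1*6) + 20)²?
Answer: 256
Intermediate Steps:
((2 - 1*6) + 20)² = ((2 - 6) + 20)² = (-4 + 20)² = 16² = 256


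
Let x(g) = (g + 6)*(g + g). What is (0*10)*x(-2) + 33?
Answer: 33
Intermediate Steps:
x(g) = 2*g*(6 + g) (x(g) = (6 + g)*(2*g) = 2*g*(6 + g))
(0*10)*x(-2) + 33 = (0*10)*(2*(-2)*(6 - 2)) + 33 = 0*(2*(-2)*4) + 33 = 0*(-16) + 33 = 0 + 33 = 33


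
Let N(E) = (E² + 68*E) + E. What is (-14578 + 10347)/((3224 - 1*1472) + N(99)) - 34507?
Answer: -634380919/18384 ≈ -34507.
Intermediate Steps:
N(E) = E² + 69*E
(-14578 + 10347)/((3224 - 1*1472) + N(99)) - 34507 = (-14578 + 10347)/((3224 - 1*1472) + 99*(69 + 99)) - 34507 = -4231/((3224 - 1472) + 99*168) - 34507 = -4231/(1752 + 16632) - 34507 = -4231/18384 - 34507 = -634380919/18384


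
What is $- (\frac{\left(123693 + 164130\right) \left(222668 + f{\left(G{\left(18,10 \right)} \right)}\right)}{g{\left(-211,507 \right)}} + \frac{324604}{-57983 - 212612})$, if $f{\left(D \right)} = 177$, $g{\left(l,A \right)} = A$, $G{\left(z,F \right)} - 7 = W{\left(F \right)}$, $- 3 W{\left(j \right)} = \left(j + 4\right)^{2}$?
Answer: $- \frac{445024115978323}{3517735} \approx -1.2651 \cdot 10^{8}$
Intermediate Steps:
$W{\left(j \right)} = - \frac{\left(4 + j\right)^{2}}{3}$ ($W{\left(j \right)} = - \frac{\left(j + 4\right)^{2}}{3} = - \frac{\left(4 + j\right)^{2}}{3}$)
$G{\left(z,F \right)} = 7 - \frac{\left(4 + F\right)^{2}}{3}$
$- (\frac{\left(123693 + 164130\right) \left(222668 + f{\left(G{\left(18,10 \right)} \right)}\right)}{g{\left(-211,507 \right)}} + \frac{324604}{-57983 - 212612}) = - (\frac{\left(123693 + 164130\right) \left(222668 + 177\right)}{507} + \frac{324604}{-57983 - 212612}) = - (287823 \cdot 222845 \cdot \frac{1}{507} + \frac{324604}{-57983 - 212612}) = - (64139916435 \cdot \frac{1}{507} + \frac{324604}{-270595}) = - (\frac{21379972145}{169} + 324604 \left(- \frac{1}{270595}\right)) = - (\frac{21379972145}{169} - \frac{324604}{270595}) = \left(-1\right) \frac{445024115978323}{3517735} = - \frac{445024115978323}{3517735}$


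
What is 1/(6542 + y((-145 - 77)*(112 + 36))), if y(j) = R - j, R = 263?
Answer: 1/39661 ≈ 2.5214e-5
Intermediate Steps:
y(j) = 263 - j
1/(6542 + y((-145 - 77)*(112 + 36))) = 1/(6542 + (263 - (-145 - 77)*(112 + 36))) = 1/(6542 + (263 - (-222)*148)) = 1/(6542 + (263 - 1*(-32856))) = 1/(6542 + (263 + 32856)) = 1/(6542 + 33119) = 1/39661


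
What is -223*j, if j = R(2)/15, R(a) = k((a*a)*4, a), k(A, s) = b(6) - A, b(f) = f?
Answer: 446/3 ≈ 148.67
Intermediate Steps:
k(A, s) = 6 - A
R(a) = 6 - 4*a**2 (R(a) = 6 - a*a*4 = 6 - a**2*4 = 6 - 4*a**2)
j = -2/3 (j = (6 - 4*2**2)/15 = (6 - 4*4)*(1/15) = (6 - 16)*(1/15) = -10*1/15 = -2/3 ≈ -0.66667)
-223*j = -223*(-2/3) = 446/3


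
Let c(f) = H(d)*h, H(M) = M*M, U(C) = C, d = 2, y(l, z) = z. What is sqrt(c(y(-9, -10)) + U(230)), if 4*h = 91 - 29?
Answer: 2*sqrt(73) ≈ 17.088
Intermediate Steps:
h = 31/2 (h = (91 - 29)/4 = (1/4)*62 = 31/2 ≈ 15.500)
H(M) = M**2
c(f) = 62 (c(f) = 2**2*(31/2) = 4*(31/2) = 62)
sqrt(c(y(-9, -10)) + U(230)) = sqrt(62 + 230) = sqrt(292) = 2*sqrt(73)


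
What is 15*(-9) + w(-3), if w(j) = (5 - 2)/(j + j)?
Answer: -271/2 ≈ -135.50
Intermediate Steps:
w(j) = 3/(2*j) (w(j) = 3/((2*j)) = 3*(1/(2*j)) = 3/(2*j))
15*(-9) + w(-3) = 15*(-9) + (3/2)/(-3) = -135 + (3/2)*(-⅓) = -135 - ½ = -271/2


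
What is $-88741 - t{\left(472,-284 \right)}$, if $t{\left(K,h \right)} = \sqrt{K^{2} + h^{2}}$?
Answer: $-88741 - 4 \sqrt{18965} \approx -89292.0$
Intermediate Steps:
$-88741 - t{\left(472,-284 \right)} = -88741 - \sqrt{472^{2} + \left(-284\right)^{2}} = -88741 - \sqrt{222784 + 80656} = -88741 - \sqrt{303440} = -88741 - 4 \sqrt{18965}$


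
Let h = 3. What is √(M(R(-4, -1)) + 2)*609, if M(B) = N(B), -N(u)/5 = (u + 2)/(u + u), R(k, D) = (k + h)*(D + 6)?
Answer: 609*√2/2 ≈ 430.63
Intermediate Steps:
R(k, D) = (3 + k)*(6 + D) (R(k, D) = (k + 3)*(D + 6) = (3 + k)*(6 + D))
N(u) = -5*(2 + u)/(2*u) (N(u) = -5*(u + 2)/(u + u) = -5*(2 + u)/(2*u))
M(B) = -5/2 - 5/B
√(M(R(-4, -1)) + 2)*609 = √((-5/2 - 5/(18 + 3*(-1) + 6*(-4) - 1*(-4))) + 2)*609 = √((-5/2 - 5/(18 - 3 - 24 + 4)) + 2)*609 = √((-5/2 - 5/(-5)) + 2)*609 = √((-5/2 - 5*(-⅕)) + 2)*609 = √((-5/2 + 1) + 2)*609 = √(-3/2 + 2)*609 = √(½)*609 = (√2/2)*609 = 609*√2/2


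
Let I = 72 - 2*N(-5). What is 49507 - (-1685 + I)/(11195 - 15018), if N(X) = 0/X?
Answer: 189263648/3823 ≈ 49507.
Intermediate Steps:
N(X) = 0
I = 72 (I = 72 - 2*0 = 72 + 0 = 72)
49507 - (-1685 + I)/(11195 - 15018) = 49507 - (-1685 + 72)/(11195 - 15018) = 49507 - (-1613)/(-3823) = 49507 - (-1613)*(-1)/3823 = 49507 - 1*1613/3823 = 49507 - 1613/3823 = 189263648/3823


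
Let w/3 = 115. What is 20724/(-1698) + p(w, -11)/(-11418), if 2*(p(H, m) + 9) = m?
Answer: -78867337/6462588 ≈ -12.204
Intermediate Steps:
w = 345 (w = 3*115 = 345)
p(H, m) = -9 + m/2
20724/(-1698) + p(w, -11)/(-11418) = 20724/(-1698) + (-9 + (½)*(-11))/(-11418) = 20724*(-1/1698) + (-9 - 11/2)*(-1/11418) = -3454/283 - 29/2*(-1/11418) = -3454/283 + 29/22836 = -78867337/6462588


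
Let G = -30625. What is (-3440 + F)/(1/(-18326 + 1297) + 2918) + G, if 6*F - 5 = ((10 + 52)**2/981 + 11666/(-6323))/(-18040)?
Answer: -46443455753524877888387/1516462643083781160 ≈ -30626.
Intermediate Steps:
F = 25431153697/30518085960 (F = 5/6 + (((10 + 52)**2/981 + 11666/(-6323))/(-18040))/6 = 5/6 + ((62**2*(1/981) + 11666*(-1/6323))*(-1/18040))/6 = 5/6 + ((3844*(1/981) - 11666/6323)*(-1/18040))/6 = 5/6 + ((3844/981 - 11666/6323)*(-1/18040))/6 = 5/6 + ((12861266/6202863)*(-1/18040))/6 = 5/6 + (1/6)*(-584603/5086347660) = 5/6 - 584603/30518085960 = 25431153697/30518085960 ≈ 0.83331)
(-3440 + F)/(1/(-18326 + 1297) + 2918) + G = (-3440 + 25431153697/30518085960)/(1/(-18326 + 1297) + 2918) - 30625 = -104956784548703/(30518085960*(1/(-17029) + 2918)) - 30625 = -104956784548703/(30518085960*(-1/17029 + 2918)) - 30625 = -104956784548703/(30518085960*49690621/17029) - 30625 = -104956784548703/30518085960*17029/49690621 - 30625 = -1787309084079863387/1516462643083781160 - 30625 = -46443455753524877888387/1516462643083781160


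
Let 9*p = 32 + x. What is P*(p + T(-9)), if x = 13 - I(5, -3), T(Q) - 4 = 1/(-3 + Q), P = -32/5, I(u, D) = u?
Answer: -2408/45 ≈ -53.511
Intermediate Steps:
P = -32/5 (P = (1/5)*(-32) = -32/5 ≈ -6.4000)
T(Q) = 4 + 1/(-3 + Q)
x = 8 (x = 13 - 1*5 = 13 - 5 = 8)
p = 40/9 (p = (32 + 8)/9 = (1/9)*40 = 40/9 ≈ 4.4444)
P*(p + T(-9)) = -32*(40/9 + (-11 + 4*(-9))/(-3 - 9))/5 = -32*(40/9 + (-11 - 36)/(-12))/5 = -32*(40/9 - 1/12*(-47))/5 = -32*(40/9 + 47/12)/5 = -32/5*301/36 = -2408/45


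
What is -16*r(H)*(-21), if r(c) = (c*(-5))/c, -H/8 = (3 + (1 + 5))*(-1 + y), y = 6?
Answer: -1680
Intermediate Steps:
H = -360 (H = -8*(3 + (1 + 5))*(-1 + 6) = -8*(3 + 6)*5 = -72*5 = -8*45 = -360)
r(c) = -5 (r(c) = (-5*c)/c = -5)
-16*r(H)*(-21) = -16*(-5)*(-21) = 80*(-21) = -1680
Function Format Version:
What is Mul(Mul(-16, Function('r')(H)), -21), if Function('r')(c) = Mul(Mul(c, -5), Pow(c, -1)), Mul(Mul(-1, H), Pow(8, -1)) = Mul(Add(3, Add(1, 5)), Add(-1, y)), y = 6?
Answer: -1680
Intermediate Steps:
H = -360 (H = Mul(-8, Mul(Add(3, Add(1, 5)), Add(-1, 6))) = Mul(-8, Mul(Add(3, 6), 5)) = Mul(-8, Mul(9, 5)) = Mul(-8, 45) = -360)
Function('r')(c) = -5 (Function('r')(c) = Mul(Mul(-5, c), Pow(c, -1)) = -5)
Mul(Mul(-16, Function('r')(H)), -21) = Mul(Mul(-16, -5), -21) = Mul(80, -21) = -1680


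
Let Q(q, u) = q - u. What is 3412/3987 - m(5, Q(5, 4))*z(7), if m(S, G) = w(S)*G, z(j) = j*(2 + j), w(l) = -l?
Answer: 1259317/3987 ≈ 315.86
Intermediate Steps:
m(S, G) = -G*S (m(S, G) = (-S)*G = -G*S)
3412/3987 - m(5, Q(5, 4))*z(7) = 3412/3987 - (-1*(5 - 1*4)*5)*7*(2 + 7) = 3412*(1/3987) - (-1*(5 - 4)*5)*7*9 = 3412/3987 - (-1*1*5)*63 = 3412/3987 - (-5)*63 = 3412/3987 - 1*(-315) = 3412/3987 + 315 = 1259317/3987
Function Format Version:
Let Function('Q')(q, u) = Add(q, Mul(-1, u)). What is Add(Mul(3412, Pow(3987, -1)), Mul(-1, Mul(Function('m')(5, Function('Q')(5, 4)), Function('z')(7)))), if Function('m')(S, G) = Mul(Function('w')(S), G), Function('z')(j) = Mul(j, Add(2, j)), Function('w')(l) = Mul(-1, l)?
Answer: Rational(1259317, 3987) ≈ 315.86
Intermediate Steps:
Function('m')(S, G) = Mul(-1, G, S) (Function('m')(S, G) = Mul(Mul(-1, S), G) = Mul(-1, G, S))
Add(Mul(3412, Pow(3987, -1)), Mul(-1, Mul(Function('m')(5, Function('Q')(5, 4)), Function('z')(7)))) = Add(Mul(3412, Pow(3987, -1)), Mul(-1, Mul(Mul(-1, Add(5, Mul(-1, 4)), 5), Mul(7, Add(2, 7))))) = Add(Mul(3412, Rational(1, 3987)), Mul(-1, Mul(Mul(-1, Add(5, -4), 5), Mul(7, 9)))) = Add(Rational(3412, 3987), Mul(-1, Mul(Mul(-1, 1, 5), 63))) = Add(Rational(3412, 3987), Mul(-1, Mul(-5, 63))) = Add(Rational(3412, 3987), Mul(-1, -315)) = Add(Rational(3412, 3987), 315) = Rational(1259317, 3987)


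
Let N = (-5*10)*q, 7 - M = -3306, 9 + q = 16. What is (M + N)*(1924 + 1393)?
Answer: 9828271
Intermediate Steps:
q = 7 (q = -9 + 16 = 7)
M = 3313 (M = 7 - 1*(-3306) = 7 + 3306 = 3313)
N = -350 (N = -5*10*7 = -50*7 = -350)
(M + N)*(1924 + 1393) = (3313 - 350)*(1924 + 1393) = 2963*3317 = 9828271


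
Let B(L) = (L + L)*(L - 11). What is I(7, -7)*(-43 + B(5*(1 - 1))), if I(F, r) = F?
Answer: -301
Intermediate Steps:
B(L) = 2*L*(-11 + L) (B(L) = (2*L)*(-11 + L) = 2*L*(-11 + L))
I(7, -7)*(-43 + B(5*(1 - 1))) = 7*(-43 + 2*(5*(1 - 1))*(-11 + 5*(1 - 1))) = 7*(-43 + 2*(5*0)*(-11 + 5*0)) = 7*(-43 + 2*0*(-11 + 0)) = 7*(-43 + 2*0*(-11)) = 7*(-43 + 0) = 7*(-43) = -301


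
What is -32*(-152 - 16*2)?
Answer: 5888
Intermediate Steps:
-32*(-152 - 16*2) = -32*(-152 - 32) = -32*(-184) = 5888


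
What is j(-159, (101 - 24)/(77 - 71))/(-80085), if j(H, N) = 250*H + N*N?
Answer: 1425071/2883060 ≈ 0.49429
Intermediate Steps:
j(H, N) = N² + 250*H (j(H, N) = 250*H + N² = N² + 250*H)
j(-159, (101 - 24)/(77 - 71))/(-80085) = (((101 - 24)/(77 - 71))² + 250*(-159))/(-80085) = ((77/6)² - 39750)*(-1/80085) = (5929/36 - 39750)*(-1/80085) = -1425071/36*(-1/80085) = 1425071/2883060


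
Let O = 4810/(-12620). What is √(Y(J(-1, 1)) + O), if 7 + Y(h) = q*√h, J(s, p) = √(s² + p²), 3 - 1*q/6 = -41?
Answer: √(-11755530 + 420458016*2^(¼))/1262 ≈ 17.509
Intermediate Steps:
q = 264 (q = 18 - 6*(-41) = 18 + 246 = 264)
J(s, p) = √(p² + s²)
Y(h) = -7 + 264*√h
O = -481/1262 (O = 4810*(-1/12620) = -481/1262 ≈ -0.38114)
√(Y(J(-1, 1)) + O) = √((-7 + 264*√(√(1² + (-1)²))) - 481/1262) = √((-7 + 264*√(√(1 + 1))) - 481/1262) = √((-7 + 264*√(√2)) - 481/1262) = √((-7 + 264*2^(¼)) - 481/1262) = √(-9315/1262 + 264*2^(¼))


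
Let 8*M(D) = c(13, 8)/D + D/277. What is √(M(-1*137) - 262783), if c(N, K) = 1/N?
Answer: I*√255826033341935277/986674 ≈ 512.62*I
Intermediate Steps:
M(D) = 1/(104*D) + D/2216 (M(D) = (1/(13*D) + D/277)/8 = 1/(104*D) + D/2216)
√(M(-1*137) - 262783) = √((1/(104*((-1*137))) + (-1*137)/2216) - 262783) = √(((1/104)/(-137) + (1/2216)*(-137)) - 262783) = √(((1/104)*(-1/137) - 137/2216) - 262783) = √((-1/14248 - 137/2216) - 262783) = √(-122137/1973348 - 262783) = √(-518562429621/1973348) = I*√255826033341935277/986674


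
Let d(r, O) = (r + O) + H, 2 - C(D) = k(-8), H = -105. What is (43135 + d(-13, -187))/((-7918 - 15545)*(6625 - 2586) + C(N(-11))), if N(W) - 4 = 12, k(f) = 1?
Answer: -21415/47383528 ≈ -0.00045195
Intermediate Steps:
N(W) = 16 (N(W) = 4 + 12 = 16)
C(D) = 1 (C(D) = 2 - 1*1 = 2 - 1 = 1)
d(r, O) = -105 + O + r (d(r, O) = (r + O) - 105 = (O + r) - 105 = -105 + O + r)
(43135 + d(-13, -187))/((-7918 - 15545)*(6625 - 2586) + C(N(-11))) = (43135 + (-105 - 187 - 13))/((-7918 - 15545)*(6625 - 2586) + 1) = (43135 - 305)/(-23463*4039 + 1) = 42830/(-94767057 + 1) = 42830/(-94767056) = 42830*(-1/94767056) = -21415/47383528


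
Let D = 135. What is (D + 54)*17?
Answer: 3213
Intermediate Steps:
(D + 54)*17 = (135 + 54)*17 = 189*17 = 3213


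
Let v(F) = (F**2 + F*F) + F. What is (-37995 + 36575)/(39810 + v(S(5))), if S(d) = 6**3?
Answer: -10/939 ≈ -0.010650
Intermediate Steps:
S(d) = 216
v(F) = F + 2*F**2 (v(F) = (F**2 + F**2) + F = 2*F**2 + F = F + 2*F**2)
(-37995 + 36575)/(39810 + v(S(5))) = (-37995 + 36575)/(39810 + 216*(1 + 2*216)) = -1420/(39810 + 216*(1 + 432)) = -1420/(39810 + 216*433) = -1420/(39810 + 93528) = -1420/133338 = -1420*1/133338 = -10/939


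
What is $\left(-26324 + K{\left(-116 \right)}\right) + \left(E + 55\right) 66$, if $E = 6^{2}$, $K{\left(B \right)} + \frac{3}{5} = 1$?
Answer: $- \frac{101588}{5} \approx -20318.0$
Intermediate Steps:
$K{\left(B \right)} = \frac{2}{5}$ ($K{\left(B \right)} = - \frac{3}{5} + 1 = \frac{2}{5}$)
$E = 36$
$\left(-26324 + K{\left(-116 \right)}\right) + \left(E + 55\right) 66 = \left(-26324 + \frac{2}{5}\right) + \left(36 + 55\right) 66 = - \frac{131618}{5} + 91 \cdot 66 = - \frac{131618}{5} + 6006 = - \frac{101588}{5}$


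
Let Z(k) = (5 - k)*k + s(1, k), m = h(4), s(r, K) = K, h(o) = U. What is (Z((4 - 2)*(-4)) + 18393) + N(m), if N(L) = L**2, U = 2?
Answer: 18285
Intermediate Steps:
h(o) = 2
m = 2
Z(k) = k + k*(5 - k) (Z(k) = (5 - k)*k + k = k*(5 - k) + k = k + k*(5 - k))
(Z((4 - 2)*(-4)) + 18393) + N(m) = (((4 - 2)*(-4))*(6 - (4 - 2)*(-4)) + 18393) + 2**2 = ((2*(-4))*(6 - 2*(-4)) + 18393) + 4 = (-8*(6 - 1*(-8)) + 18393) + 4 = (-8*(6 + 8) + 18393) + 4 = (-8*14 + 18393) + 4 = (-112 + 18393) + 4 = 18281 + 4 = 18285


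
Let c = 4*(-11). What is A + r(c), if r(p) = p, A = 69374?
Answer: 69330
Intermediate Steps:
c = -44
A + r(c) = 69374 - 44 = 69330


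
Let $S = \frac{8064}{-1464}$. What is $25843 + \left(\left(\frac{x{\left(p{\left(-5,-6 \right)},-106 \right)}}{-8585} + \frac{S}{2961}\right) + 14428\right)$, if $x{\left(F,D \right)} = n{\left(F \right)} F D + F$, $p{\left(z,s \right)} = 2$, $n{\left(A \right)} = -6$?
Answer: $\frac{2973582832501}{73839585} \approx 40271.0$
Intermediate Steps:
$S = - \frac{336}{61}$ ($S = 8064 \left(- \frac{1}{1464}\right) = - \frac{336}{61} \approx -5.5082$)
$x{\left(F,D \right)} = F - 6 D F$ ($x{\left(F,D \right)} = - 6 F D + F = - 6 D F + F = F - 6 D F$)
$25843 + \left(\left(\frac{x{\left(p{\left(-5,-6 \right)},-106 \right)}}{-8585} + \frac{S}{2961}\right) + 14428\right) = 25843 + \left(\left(\frac{2 \left(1 - -636\right)}{-8585} - \frac{336}{61 \cdot 2961}\right) + 14428\right) = 25843 + \left(\left(2 \left(1 + 636\right) \left(- \frac{1}{8585}\right) - \frac{16}{8601}\right) + 14428\right) = 25843 + \left(\left(2 \cdot 637 \left(- \frac{1}{8585}\right) - \frac{16}{8601}\right) + 14428\right) = 25843 + \left(\left(1274 \left(- \frac{1}{8585}\right) - \frac{16}{8601}\right) + 14428\right) = 25843 + \left(\left(- \frac{1274}{8585} - \frac{16}{8601}\right) + 14428\right) = 25843 + \left(- \frac{11095034}{73839585} + 14428\right) = 25843 + \frac{1065346437346}{73839585} = \frac{2973582832501}{73839585}$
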